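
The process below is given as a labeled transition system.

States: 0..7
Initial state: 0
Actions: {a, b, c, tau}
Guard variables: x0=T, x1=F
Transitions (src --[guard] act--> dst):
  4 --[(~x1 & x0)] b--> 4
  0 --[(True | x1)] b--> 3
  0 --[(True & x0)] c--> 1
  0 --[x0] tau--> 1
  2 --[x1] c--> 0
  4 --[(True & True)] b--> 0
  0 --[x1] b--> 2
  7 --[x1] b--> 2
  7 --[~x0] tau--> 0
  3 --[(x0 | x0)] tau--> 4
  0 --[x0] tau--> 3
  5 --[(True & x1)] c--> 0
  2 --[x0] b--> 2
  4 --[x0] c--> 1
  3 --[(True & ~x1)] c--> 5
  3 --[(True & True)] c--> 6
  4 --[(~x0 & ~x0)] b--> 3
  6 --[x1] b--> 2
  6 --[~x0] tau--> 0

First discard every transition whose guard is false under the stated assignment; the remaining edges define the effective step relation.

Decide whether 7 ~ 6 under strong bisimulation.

Refine partition for ~:
  P[0] = {{0,1,2,3,4,5,6,7}}
  P[1] = {{0},{1,5,6,7},{2},{3},{4}}
stable after 2 split(s): 5 block(s)
7∈{1,5,6,7}, 6∈{1,5,6,7}

Answer: BISIMILAR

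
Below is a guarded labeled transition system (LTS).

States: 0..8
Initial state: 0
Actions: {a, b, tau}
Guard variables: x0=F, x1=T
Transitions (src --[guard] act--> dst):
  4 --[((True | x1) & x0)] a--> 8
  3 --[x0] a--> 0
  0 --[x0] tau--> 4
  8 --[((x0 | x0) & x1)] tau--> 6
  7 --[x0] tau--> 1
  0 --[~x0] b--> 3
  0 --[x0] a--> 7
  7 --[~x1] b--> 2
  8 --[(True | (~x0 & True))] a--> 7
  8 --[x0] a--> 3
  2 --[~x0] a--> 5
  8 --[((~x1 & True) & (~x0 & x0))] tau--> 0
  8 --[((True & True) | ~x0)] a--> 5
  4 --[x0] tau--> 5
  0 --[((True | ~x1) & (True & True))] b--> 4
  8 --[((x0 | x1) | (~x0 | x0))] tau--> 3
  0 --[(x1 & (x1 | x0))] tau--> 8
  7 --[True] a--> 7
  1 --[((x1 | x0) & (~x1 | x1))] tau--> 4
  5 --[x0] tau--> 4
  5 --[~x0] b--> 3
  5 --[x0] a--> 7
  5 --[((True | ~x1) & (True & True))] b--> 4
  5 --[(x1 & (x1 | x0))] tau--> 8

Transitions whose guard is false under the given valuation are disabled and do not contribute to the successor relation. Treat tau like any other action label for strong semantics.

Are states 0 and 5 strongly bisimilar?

Refine partition for ~:
  P[0] = {{0,1,2,3,4,5,6,7,8}}
  P[1] = {{0,5},{1},{2,7},{3,4,6},{8}}
  P[2] = {{0,5},{1},{2},{3,4,6},{7},{8}}
Fixed point at round 3; 6 class(es).
class of 0: {0,5}; class of 5: {0,5}

Answer: BISIMILAR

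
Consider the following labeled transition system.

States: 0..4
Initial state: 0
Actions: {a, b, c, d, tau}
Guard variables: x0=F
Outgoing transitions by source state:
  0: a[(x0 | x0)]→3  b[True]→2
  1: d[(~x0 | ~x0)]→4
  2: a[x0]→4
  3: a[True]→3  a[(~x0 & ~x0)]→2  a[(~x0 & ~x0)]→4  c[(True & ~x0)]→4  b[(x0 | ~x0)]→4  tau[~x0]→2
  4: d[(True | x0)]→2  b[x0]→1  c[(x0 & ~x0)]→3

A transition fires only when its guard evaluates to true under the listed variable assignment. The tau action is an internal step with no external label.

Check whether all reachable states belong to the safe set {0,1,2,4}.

Answer: INVARIANT HOLDS

Analysis:
Allowed set {0,1,2,4}
R = {0,2}
  0: ✓
  2: ✓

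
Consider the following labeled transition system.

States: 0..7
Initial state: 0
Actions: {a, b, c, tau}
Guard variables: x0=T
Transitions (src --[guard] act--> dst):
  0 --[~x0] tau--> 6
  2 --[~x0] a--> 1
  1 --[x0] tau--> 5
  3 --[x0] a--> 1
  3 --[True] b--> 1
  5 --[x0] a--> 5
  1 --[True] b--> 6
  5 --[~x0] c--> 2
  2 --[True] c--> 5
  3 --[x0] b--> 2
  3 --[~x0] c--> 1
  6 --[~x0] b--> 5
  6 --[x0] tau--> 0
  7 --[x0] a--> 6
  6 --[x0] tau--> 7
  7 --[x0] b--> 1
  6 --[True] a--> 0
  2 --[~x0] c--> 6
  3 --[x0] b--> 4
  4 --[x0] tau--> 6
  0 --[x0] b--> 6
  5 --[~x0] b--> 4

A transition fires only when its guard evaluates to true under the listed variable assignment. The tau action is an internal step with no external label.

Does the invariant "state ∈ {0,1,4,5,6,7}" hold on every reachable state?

Answer: INVARIANT HOLDS

Trace:
Safe = {0,1,4,5,6,7}
Reachable = {0,1,5,6,7}
  0: ok
  1: ok
  5: ok
  6: ok
  7: ok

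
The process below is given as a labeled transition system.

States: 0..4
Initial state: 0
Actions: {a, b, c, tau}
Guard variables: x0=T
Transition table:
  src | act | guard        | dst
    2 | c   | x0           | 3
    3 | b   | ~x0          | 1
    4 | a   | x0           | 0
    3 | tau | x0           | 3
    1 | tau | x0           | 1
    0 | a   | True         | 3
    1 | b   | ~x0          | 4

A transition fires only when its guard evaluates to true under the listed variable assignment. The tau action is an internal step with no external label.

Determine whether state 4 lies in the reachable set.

Answer: UNREACHABLE

Analysis:
5 transition(s) survive guard evaluation.
L0 = {0}
L1 = {3}  total {0,3}
Reachable = {0,3}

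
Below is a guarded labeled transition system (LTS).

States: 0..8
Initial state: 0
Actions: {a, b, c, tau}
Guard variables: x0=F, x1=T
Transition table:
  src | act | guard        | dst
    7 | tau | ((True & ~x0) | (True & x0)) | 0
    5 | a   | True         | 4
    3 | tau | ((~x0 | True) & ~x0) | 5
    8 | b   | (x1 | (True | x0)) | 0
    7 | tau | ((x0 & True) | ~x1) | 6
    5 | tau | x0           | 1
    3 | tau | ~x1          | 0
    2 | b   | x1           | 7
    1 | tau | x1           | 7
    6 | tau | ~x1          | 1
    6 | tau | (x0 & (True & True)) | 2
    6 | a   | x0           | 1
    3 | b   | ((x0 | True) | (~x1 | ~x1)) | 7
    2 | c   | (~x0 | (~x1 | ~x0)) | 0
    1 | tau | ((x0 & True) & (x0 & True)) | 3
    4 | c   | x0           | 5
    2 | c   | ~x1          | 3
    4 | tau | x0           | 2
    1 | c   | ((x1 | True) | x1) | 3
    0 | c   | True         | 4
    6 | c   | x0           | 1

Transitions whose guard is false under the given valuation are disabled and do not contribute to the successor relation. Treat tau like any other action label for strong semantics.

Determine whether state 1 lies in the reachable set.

After dropping false guards: 10 live edges.
depth 0: {0}
depth 1: {4}  cumulative {0,4}
Reachable = {0,4}

Answer: UNREACHABLE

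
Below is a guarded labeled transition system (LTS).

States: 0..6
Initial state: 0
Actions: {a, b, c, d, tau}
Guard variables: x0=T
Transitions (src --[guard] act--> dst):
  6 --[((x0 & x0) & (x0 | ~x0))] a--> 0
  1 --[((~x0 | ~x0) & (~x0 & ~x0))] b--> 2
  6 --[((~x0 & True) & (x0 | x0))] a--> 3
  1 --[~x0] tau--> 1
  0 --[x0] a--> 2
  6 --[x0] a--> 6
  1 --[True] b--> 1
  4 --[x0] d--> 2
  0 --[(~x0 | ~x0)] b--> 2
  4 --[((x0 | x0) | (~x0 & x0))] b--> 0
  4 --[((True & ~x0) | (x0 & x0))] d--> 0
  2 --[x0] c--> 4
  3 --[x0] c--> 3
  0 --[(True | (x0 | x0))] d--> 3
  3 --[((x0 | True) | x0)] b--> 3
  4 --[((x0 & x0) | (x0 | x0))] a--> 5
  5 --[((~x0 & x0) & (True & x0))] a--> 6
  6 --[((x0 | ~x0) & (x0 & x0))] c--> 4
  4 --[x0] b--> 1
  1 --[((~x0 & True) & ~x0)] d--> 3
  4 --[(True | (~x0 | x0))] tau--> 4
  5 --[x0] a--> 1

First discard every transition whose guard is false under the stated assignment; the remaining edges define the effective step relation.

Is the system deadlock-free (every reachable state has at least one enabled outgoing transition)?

Reach set: {0,1,2,3,4,5}
  0: a→2  d→3  [2 out]
  1: b→1  [1 out]
  2: c→4  [1 out]
  3: b→3  c→3  [2 out]
  4: a→5  b→0  b→1  d→0  d→2  tau→4  [6 out]
  5: a→1  [1 out]

Answer: DEADLOCK-FREE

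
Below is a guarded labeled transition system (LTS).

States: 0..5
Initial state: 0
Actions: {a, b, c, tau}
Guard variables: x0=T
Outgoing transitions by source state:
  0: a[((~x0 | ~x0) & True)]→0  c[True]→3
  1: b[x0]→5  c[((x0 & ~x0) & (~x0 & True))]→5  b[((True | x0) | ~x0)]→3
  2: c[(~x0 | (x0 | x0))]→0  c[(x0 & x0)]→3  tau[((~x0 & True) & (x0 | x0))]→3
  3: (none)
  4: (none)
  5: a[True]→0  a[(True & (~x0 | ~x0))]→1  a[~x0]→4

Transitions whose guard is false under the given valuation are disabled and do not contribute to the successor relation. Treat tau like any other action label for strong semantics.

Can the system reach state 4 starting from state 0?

Answer: UNREACHABLE

Trace:
Guard filter leaves 6 enabled edge(s).
Layer 0: {0}
Layer 1: {3}  total {0,3}
R = {0,3}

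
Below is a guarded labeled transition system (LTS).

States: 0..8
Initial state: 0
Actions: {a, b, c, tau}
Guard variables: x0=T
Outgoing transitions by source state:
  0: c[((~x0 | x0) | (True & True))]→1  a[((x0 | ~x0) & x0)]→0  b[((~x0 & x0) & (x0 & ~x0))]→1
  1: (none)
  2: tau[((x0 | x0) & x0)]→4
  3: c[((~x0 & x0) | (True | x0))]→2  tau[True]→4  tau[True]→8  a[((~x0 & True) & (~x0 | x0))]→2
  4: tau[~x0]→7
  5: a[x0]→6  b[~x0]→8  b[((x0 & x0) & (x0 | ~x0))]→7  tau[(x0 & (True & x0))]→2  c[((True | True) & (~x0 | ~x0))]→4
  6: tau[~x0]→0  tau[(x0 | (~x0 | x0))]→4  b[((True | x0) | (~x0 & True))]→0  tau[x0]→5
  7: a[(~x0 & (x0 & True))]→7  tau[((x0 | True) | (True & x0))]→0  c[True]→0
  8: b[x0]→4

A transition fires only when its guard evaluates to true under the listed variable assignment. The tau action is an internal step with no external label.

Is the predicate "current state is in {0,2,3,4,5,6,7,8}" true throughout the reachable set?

Answer: INVARIANT VIOLATED at state 1

Working:
Inv-set: {0,2,3,4,5,6,7,8}
Reachable = {0,1}
  0: safe
  1: ✗ unsafe
witness against invariant: c → 1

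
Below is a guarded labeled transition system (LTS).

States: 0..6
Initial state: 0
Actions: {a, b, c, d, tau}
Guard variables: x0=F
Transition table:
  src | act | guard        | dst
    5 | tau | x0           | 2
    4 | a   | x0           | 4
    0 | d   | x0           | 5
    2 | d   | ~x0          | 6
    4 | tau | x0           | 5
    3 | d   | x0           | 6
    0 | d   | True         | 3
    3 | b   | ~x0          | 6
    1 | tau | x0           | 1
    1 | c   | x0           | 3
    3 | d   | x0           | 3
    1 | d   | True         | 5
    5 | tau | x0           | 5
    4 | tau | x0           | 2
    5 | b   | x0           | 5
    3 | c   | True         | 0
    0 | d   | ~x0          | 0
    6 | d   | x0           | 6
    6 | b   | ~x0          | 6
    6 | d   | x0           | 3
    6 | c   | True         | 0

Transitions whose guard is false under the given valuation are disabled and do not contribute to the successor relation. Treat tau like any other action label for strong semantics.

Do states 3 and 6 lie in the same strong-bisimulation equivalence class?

Answer: BISIMILAR

Trace:
Compute ~ classes (split until stable):
  π0 = {{0,1,2,3,4,5,6}}
  π1 = {{0,1,2},{3,6},{4,5}}
  π2 = {{0},{1},{2},{3,6},{4,5}}
Fixed point at round 3; 5 class(es).
[3]={3,6}  [6]={3,6}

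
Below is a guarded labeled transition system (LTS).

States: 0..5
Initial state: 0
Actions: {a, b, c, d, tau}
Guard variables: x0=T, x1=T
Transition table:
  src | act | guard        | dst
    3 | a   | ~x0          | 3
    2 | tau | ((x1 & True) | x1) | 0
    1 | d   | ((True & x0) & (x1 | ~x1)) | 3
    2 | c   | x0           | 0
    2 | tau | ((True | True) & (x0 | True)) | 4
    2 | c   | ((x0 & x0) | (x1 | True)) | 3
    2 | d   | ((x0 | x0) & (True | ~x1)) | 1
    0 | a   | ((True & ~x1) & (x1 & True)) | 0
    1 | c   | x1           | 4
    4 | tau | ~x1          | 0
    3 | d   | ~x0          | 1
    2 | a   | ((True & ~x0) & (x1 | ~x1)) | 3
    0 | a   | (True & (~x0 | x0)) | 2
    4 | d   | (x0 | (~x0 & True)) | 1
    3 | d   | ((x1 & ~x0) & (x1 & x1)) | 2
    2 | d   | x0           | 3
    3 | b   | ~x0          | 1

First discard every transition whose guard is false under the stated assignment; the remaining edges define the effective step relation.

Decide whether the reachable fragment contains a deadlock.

R = {0,1,2,3,4}
  0: a→2  [1 out]
  1: c→4  d→3  [2 out]
  2: c→0  c→3  d→1  d→3  tau→0  tau→4  [6 out]
  3: ∅  [no exit]
  4: d→1  [1 out]
Path to 3: a·c

Answer: DEADLOCK at state 3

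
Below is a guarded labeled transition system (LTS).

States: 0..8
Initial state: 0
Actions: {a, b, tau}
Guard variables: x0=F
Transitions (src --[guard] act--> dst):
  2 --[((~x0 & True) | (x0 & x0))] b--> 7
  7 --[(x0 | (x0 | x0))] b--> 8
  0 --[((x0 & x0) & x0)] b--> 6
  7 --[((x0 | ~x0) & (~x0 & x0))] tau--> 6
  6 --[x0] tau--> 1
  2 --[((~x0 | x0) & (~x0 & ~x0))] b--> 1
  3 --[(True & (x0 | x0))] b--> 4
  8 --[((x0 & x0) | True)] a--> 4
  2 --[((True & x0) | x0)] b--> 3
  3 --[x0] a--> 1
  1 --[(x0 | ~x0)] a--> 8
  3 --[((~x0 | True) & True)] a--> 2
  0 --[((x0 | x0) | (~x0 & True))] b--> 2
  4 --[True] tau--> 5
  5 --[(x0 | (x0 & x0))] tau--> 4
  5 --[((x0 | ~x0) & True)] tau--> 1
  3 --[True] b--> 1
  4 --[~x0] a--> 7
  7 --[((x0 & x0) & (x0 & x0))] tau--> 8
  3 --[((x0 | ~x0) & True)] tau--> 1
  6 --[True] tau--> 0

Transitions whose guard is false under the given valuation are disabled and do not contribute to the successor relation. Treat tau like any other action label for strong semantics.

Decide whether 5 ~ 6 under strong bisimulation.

Refine partition for ~:
  round 0: {{0,1,2,3,4,5,6,7,8}}
  round 1: {{0,2},{1,8},{3},{4},{5,6},{7}}
  round 2: {{0},{1},{2},{3},{4},{5},{6},{7},{8}}
Fixed point at round 3; 9 class(es).
5∈{5}, 6∈{6}

Answer: NOT BISIMILAR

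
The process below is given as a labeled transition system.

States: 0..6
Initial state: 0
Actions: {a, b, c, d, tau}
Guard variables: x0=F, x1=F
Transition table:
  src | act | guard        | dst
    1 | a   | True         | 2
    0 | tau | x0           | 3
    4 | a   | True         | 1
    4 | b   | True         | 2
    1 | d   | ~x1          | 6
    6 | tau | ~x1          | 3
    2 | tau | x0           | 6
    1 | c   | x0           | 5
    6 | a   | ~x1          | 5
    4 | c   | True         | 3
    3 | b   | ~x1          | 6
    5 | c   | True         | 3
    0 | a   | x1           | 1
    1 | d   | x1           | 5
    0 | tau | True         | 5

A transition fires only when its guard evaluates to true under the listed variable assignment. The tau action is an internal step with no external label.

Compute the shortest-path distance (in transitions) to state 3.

BFS to 3:
  depth 0: {0}
  depth 1: {5}
  depth 2: {3}
first hit 3 at d=2 via tau·c

Answer: 2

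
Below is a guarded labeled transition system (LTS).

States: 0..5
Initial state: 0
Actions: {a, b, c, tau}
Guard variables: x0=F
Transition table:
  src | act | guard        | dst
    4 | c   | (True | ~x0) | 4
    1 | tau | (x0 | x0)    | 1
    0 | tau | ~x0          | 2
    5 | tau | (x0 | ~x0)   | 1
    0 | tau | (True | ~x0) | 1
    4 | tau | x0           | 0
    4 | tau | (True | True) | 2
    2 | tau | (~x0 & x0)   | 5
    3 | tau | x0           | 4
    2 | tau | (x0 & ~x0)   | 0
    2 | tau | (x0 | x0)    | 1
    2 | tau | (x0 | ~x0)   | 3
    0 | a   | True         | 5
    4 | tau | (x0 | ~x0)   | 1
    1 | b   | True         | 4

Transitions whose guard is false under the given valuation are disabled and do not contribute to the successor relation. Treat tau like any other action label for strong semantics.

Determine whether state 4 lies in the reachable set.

Answer: REACHABLE

Trace:
9 transition(s) survive guard evaluation.
depth 0: {0}
depth 1: {1,2,5}  total {0,1,2,5}
depth 2: {3,4}  total {0,1,2,3,4,5}
R = {0,1,2,3,4,5}
Path to 4: tau·b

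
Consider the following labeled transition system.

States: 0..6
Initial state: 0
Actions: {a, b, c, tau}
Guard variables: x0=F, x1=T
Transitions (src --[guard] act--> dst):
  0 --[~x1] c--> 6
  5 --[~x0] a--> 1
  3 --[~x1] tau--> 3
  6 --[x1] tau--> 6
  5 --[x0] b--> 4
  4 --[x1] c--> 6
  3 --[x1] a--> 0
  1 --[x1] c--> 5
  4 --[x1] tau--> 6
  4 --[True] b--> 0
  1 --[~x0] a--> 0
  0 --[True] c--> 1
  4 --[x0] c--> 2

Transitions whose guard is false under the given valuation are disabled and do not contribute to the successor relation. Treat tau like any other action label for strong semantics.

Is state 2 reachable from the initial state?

9 transition(s) survive guard evaluation.
depth 0: {0}
depth 1: {1}  total {0,1}
depth 2: {5}  total {0,1,5}
Reach set: {0,1,5}

Answer: UNREACHABLE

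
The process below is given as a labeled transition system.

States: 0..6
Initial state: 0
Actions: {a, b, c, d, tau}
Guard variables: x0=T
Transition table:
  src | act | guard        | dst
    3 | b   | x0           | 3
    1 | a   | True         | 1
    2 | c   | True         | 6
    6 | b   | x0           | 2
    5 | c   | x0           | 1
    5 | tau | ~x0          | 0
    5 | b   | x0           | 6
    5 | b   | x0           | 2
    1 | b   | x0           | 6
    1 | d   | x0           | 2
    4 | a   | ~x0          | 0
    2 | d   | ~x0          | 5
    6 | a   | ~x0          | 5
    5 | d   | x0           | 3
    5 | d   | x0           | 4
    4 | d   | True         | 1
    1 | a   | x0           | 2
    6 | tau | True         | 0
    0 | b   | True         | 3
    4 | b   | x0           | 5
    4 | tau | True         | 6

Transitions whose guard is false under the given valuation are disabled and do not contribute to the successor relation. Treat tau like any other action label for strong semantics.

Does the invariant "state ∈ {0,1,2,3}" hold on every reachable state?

Answer: INVARIANT HOLDS

Analysis:
Allowed set {0,1,2,3}
R = {0,3}
  0: ✓
  3: ✓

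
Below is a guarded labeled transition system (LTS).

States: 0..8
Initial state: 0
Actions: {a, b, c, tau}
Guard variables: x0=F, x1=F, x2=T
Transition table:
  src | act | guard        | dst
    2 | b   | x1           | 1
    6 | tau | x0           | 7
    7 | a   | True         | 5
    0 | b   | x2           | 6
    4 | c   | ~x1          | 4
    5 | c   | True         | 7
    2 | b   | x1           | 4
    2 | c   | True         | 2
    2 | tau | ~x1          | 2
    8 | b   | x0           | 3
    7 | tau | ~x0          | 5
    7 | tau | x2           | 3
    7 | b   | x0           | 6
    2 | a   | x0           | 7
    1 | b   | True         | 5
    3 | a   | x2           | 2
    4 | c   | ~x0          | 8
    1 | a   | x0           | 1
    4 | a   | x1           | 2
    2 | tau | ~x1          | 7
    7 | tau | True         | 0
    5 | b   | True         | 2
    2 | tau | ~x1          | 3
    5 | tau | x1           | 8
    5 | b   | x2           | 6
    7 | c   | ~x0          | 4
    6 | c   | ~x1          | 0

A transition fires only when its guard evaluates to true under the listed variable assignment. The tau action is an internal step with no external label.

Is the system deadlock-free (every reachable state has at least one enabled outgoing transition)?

Reachable = {0,6}
  0: b→6  [1 exit(s)]
  6: c→0  [1 exit(s)]

Answer: DEADLOCK-FREE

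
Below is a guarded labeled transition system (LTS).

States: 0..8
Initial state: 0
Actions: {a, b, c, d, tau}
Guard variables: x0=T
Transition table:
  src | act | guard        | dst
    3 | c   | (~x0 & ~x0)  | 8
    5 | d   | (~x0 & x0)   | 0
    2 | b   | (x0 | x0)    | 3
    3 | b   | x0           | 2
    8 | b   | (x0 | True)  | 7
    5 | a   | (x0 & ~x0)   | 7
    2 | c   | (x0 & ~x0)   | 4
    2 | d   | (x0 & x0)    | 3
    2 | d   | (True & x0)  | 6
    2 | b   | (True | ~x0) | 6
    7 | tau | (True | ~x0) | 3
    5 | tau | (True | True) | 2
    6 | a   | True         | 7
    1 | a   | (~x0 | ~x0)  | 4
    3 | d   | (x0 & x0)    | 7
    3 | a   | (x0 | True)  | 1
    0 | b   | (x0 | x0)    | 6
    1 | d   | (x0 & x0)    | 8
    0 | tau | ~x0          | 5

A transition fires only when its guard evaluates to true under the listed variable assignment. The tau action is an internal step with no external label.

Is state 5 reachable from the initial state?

13 transition(s) survive guard evaluation.
L0 = {0}
L1 = {6}  cumulative {0,6}
L2 = {7}  cumulative {0,6,7}
L3 = {3}  cumulative {0,3,6,7}
L4 = {1,2}  cumulative {0,1,2,3,6,7}
L5 = {8}  cumulative {0,1,2,3,6,7,8}
Reach set: {0,1,2,3,6,7,8}

Answer: UNREACHABLE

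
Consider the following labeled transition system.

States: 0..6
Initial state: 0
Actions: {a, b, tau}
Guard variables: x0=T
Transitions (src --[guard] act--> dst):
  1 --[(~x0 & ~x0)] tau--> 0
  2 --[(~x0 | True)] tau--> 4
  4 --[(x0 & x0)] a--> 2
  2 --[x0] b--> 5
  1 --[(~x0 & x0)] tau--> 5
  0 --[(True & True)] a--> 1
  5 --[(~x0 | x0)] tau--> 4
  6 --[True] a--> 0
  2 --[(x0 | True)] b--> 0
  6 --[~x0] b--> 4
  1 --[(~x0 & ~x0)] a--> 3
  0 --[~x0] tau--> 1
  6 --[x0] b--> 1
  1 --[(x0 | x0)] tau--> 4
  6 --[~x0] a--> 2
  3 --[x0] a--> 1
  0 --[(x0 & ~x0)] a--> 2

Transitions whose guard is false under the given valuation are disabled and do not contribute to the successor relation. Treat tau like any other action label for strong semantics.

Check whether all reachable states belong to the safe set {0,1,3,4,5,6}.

Answer: INVARIANT VIOLATED at state 2

Analysis:
Inv-set: {0,1,3,4,5,6}
Reach set: {0,1,2,4,5}
  0: safe
  1: safe
  2: ✗ unsafe
  4: safe
  5: safe
witness against invariant: a·tau·a → 2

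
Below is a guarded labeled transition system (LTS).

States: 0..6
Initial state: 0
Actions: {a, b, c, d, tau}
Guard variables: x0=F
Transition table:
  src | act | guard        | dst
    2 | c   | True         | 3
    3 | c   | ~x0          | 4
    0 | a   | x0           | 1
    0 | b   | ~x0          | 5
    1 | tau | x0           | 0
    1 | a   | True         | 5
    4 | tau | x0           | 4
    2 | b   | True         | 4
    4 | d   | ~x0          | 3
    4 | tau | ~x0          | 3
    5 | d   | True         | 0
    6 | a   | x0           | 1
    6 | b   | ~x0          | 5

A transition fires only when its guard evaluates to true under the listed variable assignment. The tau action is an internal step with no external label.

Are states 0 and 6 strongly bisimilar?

Answer: BISIMILAR

Analysis:
Refine partition for ~:
  π0 = {{0,1,2,3,4,5,6}}
  π1 = {{0,6},{1},{2},{3},{4},{5}}
stable after 2 split(s): 6 block(s)
[0]={0,6}  [6]={0,6}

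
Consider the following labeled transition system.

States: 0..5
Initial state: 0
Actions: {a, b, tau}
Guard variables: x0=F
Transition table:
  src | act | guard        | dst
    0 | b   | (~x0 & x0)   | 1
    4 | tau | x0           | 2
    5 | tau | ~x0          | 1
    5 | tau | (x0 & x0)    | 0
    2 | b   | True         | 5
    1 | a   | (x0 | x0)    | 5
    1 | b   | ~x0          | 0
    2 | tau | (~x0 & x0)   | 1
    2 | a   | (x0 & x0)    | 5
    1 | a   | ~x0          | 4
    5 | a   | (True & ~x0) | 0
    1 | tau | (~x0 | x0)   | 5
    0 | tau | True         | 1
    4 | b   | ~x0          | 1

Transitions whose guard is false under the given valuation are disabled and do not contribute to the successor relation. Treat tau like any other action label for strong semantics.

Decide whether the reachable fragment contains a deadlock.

Answer: DEADLOCK-FREE

Trace:
Reachable = {0,1,4,5}
  0: tau→1  [1 exit(s)]
  1: a→4  b→0  tau→5  [3 exit(s)]
  4: b→1  [1 exit(s)]
  5: a→0  tau→1  [2 exit(s)]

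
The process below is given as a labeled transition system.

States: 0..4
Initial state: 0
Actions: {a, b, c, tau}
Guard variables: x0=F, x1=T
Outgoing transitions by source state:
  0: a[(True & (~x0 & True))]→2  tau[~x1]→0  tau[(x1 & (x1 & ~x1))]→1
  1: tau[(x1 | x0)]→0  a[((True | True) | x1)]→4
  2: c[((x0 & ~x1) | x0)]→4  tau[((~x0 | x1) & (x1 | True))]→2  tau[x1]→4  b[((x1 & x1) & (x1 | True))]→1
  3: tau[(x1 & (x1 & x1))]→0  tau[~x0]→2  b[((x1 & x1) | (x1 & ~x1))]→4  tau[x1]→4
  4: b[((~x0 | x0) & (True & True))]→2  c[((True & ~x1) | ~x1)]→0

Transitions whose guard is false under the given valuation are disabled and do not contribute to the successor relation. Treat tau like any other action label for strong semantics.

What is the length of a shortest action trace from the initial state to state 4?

Layered search for 4:
  L0 = {0}
  L1 = {2}
  L2 = {1,4}
depth(4)=2, e.g. a·tau

Answer: 2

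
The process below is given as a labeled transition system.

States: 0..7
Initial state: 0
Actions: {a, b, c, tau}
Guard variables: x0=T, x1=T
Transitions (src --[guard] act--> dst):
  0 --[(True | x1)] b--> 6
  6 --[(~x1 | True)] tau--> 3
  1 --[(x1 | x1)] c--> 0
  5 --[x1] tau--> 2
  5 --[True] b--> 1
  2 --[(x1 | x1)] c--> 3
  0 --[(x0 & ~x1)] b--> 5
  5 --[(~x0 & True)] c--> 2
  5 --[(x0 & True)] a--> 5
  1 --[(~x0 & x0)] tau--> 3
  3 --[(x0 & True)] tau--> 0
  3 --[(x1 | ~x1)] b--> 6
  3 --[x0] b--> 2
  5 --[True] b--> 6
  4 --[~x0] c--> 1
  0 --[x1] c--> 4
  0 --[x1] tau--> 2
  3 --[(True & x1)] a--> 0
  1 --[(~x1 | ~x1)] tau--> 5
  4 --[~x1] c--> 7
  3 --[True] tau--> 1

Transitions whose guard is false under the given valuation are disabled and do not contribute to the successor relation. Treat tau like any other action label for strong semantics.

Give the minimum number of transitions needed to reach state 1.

Layered search for 1:
  L0 = {0}
  L1 = {2,4,6}
  L2 = {3}
  L3 = {1}
depth(1)=3, e.g. b·tau·tau

Answer: 3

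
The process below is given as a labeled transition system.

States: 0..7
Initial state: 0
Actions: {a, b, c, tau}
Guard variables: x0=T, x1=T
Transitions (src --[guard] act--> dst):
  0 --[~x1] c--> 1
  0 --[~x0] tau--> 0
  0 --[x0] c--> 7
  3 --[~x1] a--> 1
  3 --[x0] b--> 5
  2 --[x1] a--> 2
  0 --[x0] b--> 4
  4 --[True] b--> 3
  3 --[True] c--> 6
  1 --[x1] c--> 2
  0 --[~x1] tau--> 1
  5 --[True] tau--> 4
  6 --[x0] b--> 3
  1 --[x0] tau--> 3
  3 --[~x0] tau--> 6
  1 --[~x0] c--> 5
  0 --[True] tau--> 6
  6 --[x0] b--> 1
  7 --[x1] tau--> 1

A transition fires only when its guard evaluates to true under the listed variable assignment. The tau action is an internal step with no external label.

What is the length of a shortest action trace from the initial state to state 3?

Answer: 2

Trace:
Breadth-first toward 3:
  depth 0: {0}
  depth 1: {4,6,7}
  depth 2: {1,3}
depth(3)=2, e.g. b·b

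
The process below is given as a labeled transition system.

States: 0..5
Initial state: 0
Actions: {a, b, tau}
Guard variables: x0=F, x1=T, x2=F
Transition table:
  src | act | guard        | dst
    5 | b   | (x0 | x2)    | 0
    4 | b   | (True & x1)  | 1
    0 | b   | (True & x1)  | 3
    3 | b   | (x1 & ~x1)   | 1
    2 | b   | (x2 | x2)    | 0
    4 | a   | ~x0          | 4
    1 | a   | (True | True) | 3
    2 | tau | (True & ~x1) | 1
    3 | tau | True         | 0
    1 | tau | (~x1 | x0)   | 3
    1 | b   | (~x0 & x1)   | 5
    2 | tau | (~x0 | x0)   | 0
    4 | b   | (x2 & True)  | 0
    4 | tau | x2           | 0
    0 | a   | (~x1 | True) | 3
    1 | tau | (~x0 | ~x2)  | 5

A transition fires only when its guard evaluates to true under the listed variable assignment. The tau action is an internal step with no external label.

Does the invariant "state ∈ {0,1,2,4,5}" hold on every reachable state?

Safe = {0,1,2,4,5}
Reachable = {0,3}
  0: ok
  3: outside
witness against invariant: b → 3

Answer: INVARIANT VIOLATED at state 3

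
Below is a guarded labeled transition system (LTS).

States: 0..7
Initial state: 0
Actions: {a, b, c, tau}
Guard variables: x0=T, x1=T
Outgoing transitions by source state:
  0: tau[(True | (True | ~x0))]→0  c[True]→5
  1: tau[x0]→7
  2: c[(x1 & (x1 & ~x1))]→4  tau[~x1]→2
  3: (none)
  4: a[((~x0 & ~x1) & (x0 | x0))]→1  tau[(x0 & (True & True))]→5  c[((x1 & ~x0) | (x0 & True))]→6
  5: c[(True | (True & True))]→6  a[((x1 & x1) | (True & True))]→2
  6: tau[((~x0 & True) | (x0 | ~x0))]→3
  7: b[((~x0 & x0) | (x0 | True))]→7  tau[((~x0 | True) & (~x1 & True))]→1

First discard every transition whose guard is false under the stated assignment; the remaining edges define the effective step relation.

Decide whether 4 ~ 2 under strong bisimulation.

Answer: NOT BISIMILAR

Analysis:
Bisimulation quotient by refinement:
  π0 = {{0,1,2,3,4,5,6,7}}
  π1 = {{0,4},{1,6},{2,3},{5},{7}}
  π2 = {{0},{1},{2,3},{4},{5},{6},{7}}
stable after 3 split(s): 7 block(s)
[4]={4}  [2]={2,3}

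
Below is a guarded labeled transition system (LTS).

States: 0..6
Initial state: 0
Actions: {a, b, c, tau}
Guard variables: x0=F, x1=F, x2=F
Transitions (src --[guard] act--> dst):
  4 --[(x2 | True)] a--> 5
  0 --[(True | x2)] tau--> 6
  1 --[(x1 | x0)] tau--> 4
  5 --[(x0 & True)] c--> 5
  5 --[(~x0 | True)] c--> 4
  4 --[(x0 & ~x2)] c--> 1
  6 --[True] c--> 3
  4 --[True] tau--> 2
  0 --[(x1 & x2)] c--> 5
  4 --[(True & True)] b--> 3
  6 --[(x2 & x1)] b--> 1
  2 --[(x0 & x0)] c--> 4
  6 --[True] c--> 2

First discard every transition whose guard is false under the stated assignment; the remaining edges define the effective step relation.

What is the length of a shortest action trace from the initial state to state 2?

Layered search for 2:
  Layer 0: {0}
  Layer 1: {6}
  Layer 2: {2,3}
depth(2)=2, e.g. tau·c

Answer: 2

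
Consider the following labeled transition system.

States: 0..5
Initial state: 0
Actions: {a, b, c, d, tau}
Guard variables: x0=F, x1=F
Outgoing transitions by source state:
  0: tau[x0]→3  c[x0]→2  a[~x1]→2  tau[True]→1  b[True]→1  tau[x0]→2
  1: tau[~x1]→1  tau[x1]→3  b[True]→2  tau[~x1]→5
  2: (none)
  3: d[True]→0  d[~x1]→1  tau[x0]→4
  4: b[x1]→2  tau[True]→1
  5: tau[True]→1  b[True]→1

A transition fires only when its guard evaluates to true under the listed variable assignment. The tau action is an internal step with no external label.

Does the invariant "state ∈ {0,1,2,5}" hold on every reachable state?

Answer: INVARIANT HOLDS

Analysis:
Safe = {0,1,2,5}
R = {0,1,2,5}
  0: ✓
  1: ✓
  2: ✓
  5: ✓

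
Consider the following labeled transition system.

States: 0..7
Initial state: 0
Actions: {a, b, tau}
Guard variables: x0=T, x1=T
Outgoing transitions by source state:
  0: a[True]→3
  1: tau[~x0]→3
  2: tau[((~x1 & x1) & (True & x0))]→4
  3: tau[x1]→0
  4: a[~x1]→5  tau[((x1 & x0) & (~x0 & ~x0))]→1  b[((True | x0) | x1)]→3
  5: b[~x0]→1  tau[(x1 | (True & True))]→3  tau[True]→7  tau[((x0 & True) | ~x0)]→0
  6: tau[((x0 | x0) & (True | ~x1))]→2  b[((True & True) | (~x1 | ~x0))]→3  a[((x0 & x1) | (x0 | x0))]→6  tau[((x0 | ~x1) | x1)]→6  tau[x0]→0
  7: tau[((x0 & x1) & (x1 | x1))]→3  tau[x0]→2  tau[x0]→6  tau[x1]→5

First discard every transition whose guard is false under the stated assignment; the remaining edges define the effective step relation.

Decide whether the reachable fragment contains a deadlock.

Reach set: {0,3}
  0: a→3  [1 exit(s)]
  3: tau→0  [1 exit(s)]

Answer: DEADLOCK-FREE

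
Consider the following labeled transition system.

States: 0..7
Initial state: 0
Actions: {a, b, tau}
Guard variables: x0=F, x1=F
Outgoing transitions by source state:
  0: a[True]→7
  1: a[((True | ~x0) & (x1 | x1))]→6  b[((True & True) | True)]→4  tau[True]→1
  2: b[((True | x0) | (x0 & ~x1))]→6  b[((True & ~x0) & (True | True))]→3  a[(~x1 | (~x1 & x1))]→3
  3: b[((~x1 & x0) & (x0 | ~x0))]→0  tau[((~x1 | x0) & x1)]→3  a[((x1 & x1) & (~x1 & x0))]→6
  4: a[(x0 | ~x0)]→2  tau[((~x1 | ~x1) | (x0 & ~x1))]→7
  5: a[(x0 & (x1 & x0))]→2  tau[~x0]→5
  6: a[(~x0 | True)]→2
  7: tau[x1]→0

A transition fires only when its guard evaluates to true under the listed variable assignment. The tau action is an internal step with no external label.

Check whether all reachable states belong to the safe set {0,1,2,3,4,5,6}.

Allowed set {0,1,2,3,4,5,6}
Reach set: {0,7}
  0: safe
  7: outside
reach 7 via a — violates

Answer: INVARIANT VIOLATED at state 7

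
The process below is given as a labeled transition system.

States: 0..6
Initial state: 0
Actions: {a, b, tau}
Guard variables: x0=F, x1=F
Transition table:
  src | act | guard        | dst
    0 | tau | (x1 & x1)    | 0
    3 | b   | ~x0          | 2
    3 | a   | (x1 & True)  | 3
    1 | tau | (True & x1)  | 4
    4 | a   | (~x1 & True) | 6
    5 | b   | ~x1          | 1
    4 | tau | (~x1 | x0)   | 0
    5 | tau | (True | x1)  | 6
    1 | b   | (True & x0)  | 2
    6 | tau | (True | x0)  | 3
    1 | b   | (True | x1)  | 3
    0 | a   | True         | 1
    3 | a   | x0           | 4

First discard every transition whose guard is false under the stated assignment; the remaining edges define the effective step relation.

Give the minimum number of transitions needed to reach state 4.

Answer: UNREACHABLE

Trace:
Layered search for 4:
  Layer 0: {0}
  Layer 1: {1}
  Layer 2: {3}
  Layer 3: {2}
4 never appears.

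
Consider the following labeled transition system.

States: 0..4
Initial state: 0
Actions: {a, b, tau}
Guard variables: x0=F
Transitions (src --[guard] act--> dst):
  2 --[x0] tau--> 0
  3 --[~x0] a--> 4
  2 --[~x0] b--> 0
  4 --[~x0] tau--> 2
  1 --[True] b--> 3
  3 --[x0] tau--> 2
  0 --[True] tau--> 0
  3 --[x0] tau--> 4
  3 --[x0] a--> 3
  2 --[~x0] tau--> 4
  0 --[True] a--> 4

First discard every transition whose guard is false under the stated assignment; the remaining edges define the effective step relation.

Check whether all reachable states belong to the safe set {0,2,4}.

Inv-set: {0,2,4}
Reach set: {0,2,4}
  0: safe
  2: safe
  4: safe

Answer: INVARIANT HOLDS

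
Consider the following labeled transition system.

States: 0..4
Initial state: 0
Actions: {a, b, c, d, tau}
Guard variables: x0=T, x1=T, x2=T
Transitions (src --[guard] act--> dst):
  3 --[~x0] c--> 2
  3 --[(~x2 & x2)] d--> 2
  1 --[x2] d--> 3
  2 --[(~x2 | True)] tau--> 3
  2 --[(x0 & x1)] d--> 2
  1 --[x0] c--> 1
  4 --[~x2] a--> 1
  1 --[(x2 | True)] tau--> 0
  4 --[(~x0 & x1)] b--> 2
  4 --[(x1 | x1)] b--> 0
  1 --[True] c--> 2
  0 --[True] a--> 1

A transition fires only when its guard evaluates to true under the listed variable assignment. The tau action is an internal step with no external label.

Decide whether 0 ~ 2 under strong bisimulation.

Answer: NOT BISIMILAR

Trace:
Refine partition for ~:
  round 0: {{0,1,2,3,4}}
  round 1: {{0},{1},{2},{3},{4}}
stable after 2 split(s): 5 block(s)
0∈{0}, 2∈{2}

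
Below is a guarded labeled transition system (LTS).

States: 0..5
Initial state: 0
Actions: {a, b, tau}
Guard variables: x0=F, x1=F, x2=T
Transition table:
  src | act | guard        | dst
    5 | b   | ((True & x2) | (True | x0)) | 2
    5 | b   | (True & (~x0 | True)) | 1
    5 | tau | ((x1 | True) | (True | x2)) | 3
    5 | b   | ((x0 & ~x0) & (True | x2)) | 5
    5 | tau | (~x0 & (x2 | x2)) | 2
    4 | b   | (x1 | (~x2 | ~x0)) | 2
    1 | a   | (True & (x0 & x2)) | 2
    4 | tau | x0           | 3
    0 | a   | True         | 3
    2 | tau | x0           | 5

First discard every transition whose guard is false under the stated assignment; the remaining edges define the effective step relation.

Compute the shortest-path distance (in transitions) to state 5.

Layered search for 5:
  Layer 0: {0}
  Layer 1: {3}
5 never appears.

Answer: UNREACHABLE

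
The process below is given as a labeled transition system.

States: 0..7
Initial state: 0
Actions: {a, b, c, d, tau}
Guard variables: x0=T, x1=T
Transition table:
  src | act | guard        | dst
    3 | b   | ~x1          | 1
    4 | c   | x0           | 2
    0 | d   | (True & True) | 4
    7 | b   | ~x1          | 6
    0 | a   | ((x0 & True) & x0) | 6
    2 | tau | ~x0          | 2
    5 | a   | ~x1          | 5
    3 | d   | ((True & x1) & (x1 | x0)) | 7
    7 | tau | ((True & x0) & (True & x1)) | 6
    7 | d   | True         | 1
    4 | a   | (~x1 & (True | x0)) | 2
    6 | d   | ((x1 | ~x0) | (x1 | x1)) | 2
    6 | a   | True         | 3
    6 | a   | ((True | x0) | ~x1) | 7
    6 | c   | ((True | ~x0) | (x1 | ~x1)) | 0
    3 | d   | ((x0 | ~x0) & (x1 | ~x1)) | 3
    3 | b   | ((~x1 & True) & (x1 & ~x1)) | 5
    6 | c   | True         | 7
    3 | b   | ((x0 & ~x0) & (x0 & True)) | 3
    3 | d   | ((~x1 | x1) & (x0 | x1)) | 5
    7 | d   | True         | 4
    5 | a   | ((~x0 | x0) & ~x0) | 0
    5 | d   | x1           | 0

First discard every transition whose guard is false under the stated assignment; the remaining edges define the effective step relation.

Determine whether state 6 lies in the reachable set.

Answer: REACHABLE

Trace:
After dropping false guards: 15 live edges.
L0 = {0}
L1 = {4,6}  cumulative {0,4,6}
L2 = {2,3,7}  cumulative {0,2,3,4,6,7}
L3 = {1,5}  cumulative {0,1,2,3,4,5,6,7}
R = {0,1,2,3,4,5,6,7}
trace reaching 6: a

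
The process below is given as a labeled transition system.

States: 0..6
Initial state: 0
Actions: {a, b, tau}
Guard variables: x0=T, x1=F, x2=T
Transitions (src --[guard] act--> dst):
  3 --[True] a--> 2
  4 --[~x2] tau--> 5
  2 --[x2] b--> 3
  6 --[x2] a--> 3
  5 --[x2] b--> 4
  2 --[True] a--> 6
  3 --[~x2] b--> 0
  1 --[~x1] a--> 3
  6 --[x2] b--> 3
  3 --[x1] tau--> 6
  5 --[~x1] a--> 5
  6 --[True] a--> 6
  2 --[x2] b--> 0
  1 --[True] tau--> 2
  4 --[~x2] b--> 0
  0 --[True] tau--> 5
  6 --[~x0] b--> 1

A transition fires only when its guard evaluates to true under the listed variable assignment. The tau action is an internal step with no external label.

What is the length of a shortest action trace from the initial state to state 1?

Answer: UNREACHABLE

Analysis:
Breadth-first toward 1:
  depth 0: {0}
  depth 1: {5}
  depth 2: {4}
1 never appears.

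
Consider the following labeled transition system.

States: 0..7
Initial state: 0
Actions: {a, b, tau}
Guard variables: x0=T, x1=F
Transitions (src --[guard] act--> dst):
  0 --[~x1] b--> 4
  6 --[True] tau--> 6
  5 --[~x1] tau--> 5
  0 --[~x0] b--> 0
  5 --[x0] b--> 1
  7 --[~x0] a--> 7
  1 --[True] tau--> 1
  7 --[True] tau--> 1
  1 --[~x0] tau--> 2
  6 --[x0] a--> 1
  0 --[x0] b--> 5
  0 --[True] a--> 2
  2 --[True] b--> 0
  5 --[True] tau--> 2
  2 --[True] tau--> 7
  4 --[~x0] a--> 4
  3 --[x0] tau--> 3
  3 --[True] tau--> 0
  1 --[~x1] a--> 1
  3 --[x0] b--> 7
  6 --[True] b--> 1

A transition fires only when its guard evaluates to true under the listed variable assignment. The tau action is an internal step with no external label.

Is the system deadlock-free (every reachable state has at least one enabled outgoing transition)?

Answer: DEADLOCK at state 4

Analysis:
Reachable = {0,1,2,4,5,7}
  0: a→2  b→4  b→5  [3 out]
  1: a→1  tau→1  [2 out]
  2: b→0  tau→7  [2 out]
  4: ∅  [no exit]
  5: b→1  tau→2  tau→5  [3 out]
  7: tau→1  [1 out]
Path to 4: b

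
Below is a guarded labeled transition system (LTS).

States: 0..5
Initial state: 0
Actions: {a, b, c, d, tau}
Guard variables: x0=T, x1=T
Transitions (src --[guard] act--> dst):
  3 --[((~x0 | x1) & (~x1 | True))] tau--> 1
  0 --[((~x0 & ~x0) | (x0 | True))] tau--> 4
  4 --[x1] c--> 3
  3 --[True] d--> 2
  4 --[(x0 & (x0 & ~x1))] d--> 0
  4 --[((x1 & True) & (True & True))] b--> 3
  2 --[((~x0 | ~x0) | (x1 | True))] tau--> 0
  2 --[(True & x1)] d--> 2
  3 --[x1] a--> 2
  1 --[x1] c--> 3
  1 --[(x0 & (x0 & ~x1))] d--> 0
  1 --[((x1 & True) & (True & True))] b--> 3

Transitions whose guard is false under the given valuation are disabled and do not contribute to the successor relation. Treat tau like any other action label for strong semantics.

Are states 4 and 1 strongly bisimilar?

Answer: BISIMILAR

Analysis:
Compute ~ classes (split until stable):
  round 0: {{0,1,2,3,4,5}}
  round 1: {{0},{1,4},{2},{3},{5}}
5 equivalence class(es) (converged in 2)
[4]={1,4}  [1]={1,4}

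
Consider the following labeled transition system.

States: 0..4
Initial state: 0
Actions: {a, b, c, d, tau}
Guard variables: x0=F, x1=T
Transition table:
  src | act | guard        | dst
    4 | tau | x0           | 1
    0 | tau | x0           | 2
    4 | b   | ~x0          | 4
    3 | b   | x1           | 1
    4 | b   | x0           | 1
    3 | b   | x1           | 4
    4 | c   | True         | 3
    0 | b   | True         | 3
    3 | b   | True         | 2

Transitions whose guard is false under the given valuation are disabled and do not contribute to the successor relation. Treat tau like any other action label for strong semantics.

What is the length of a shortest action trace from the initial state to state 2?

Breadth-first toward 2:
  depth 0: {0}
  depth 1: {3}
  depth 2: {1,2,4}
depth(2)=2, e.g. b·b

Answer: 2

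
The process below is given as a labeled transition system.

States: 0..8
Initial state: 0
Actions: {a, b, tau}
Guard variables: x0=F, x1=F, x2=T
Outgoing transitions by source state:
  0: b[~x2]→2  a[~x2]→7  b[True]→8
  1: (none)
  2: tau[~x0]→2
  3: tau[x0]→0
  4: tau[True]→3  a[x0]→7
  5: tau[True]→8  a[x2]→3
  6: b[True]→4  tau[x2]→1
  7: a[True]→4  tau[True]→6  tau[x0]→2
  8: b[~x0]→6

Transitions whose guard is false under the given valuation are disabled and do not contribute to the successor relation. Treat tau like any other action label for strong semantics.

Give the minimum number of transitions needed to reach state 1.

Answer: 3

Trace:
Layered search for 1:
  Layer 0: {0}
  Layer 1: {8}
  Layer 2: {6}
  Layer 3: {1,4}
depth(1)=3, e.g. b·b·tau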